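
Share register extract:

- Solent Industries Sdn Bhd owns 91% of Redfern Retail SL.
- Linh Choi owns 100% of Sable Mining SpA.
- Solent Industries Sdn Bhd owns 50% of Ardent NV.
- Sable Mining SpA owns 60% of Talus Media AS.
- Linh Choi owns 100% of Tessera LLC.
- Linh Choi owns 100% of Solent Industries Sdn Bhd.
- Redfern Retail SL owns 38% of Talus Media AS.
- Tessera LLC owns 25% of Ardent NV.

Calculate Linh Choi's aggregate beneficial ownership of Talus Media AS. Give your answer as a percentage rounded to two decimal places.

94.58%

Linh reaches Talus along 2 paths.
Via Sable: 100% × 60% = 60%.
Via Solent → Redfern: 100% × 91% × 38% = 34.58%.
Total: 60% + 34.58% = 94.58%.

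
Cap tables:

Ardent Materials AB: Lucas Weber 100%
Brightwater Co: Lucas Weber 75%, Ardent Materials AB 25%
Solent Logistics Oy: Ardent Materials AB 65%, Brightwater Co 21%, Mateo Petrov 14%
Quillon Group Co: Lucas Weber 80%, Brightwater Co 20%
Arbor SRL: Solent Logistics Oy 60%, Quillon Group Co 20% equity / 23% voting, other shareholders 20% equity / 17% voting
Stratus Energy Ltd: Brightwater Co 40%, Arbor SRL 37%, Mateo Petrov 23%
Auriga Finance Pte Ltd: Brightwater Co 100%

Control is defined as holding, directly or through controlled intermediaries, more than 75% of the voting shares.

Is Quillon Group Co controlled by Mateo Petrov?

Mateo's largest direct stake is 23% in Stratus, which does not meet the threshold, so Mateo controls no company.
Neither Mateo nor any entity Mateo controls holds any voting interest in Quillon.
So Mateo does not control Quillon.

No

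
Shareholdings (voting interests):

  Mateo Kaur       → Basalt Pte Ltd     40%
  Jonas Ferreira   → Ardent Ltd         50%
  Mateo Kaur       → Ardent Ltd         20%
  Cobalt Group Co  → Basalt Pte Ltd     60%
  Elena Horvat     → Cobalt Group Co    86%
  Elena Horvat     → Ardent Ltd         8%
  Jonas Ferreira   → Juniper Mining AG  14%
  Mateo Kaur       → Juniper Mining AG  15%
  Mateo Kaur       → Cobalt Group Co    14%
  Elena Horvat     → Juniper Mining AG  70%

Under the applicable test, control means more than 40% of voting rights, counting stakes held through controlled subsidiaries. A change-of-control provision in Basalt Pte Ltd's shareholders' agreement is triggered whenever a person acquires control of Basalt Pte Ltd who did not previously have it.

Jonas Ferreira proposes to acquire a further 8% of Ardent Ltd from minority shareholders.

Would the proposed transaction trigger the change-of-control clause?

No

The purchase changes only Jonas's holdings, so Jonas is the only person who could newly come to control Basalt.
Jonas holds 50% of Ardent, so Jonas controls Ardent.
Neither Jonas nor any entity Jonas controls holds any voting interest in Basalt.
So before the transaction, Jonas does not control Basalt.
After the purchase, Jonas's direct stake in Ardent rises to 50% + 8% = 58%.
Jonas holds 58% of Ardent, so Jonas controls Ardent.
After the transaction, neither Jonas nor any entity Jonas controls holds a voting interest in Basalt, so Jonas still does not control it.
No new person acquires control, so the clause is not triggered.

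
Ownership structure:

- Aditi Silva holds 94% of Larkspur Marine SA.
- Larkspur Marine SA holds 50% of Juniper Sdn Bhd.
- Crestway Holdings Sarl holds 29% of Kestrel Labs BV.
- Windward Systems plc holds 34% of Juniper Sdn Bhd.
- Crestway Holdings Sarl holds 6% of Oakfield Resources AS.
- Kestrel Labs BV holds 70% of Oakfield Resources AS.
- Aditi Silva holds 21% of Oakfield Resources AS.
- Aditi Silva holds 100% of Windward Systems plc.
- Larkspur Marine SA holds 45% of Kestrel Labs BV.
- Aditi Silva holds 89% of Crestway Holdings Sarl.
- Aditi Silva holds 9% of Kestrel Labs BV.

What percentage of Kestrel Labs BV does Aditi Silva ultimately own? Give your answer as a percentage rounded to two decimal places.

Aditi reaches Kestrel along 3 paths.
Direct stake: 9% = 9%.
Via Crestway: 89% × 29% = 25.81%.
Via Larkspur: 94% × 45% = 42.3%.
Total: 9% + 25.81% + 42.3% = 77.11%.

77.11%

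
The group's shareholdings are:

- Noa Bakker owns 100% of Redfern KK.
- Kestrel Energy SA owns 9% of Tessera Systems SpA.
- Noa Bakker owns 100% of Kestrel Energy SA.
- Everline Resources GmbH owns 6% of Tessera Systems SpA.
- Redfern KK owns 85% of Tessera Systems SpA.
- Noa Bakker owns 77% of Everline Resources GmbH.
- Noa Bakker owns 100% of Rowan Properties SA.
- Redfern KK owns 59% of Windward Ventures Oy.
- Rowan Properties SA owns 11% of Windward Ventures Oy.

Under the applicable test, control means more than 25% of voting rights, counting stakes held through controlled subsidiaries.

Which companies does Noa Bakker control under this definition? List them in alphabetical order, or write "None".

Noa holds 100% of Redfern, so Noa controls Redfern.
Noa holds 100% of Rowan, so Noa controls Rowan.
Noa holds 100% of Kestrel, so Noa controls Kestrel.
Noa holds 77% of Everline, so Noa controls Everline.
Redfern and Rowan together hold 59% + 11% = 70% of Windward, so Noa controls Windward.
Everline and Kestrel and Redfern together hold 6% + 9% + 85% = 100% of Tessera, so Noa controls Tessera.

Everline Resources GmbH, Kestrel Energy SA, Redfern KK, Rowan Properties SA, Tessera Systems SpA, Windward Ventures Oy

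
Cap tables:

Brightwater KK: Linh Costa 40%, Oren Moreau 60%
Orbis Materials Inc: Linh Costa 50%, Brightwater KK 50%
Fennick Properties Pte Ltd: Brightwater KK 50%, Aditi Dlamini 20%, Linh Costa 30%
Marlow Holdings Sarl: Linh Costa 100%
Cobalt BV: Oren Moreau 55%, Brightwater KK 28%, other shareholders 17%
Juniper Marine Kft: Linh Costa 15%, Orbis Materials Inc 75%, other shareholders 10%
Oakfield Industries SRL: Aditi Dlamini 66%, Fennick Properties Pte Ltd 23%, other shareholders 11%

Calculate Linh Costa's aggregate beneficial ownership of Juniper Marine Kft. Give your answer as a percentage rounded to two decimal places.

67.50%

Linh reaches Juniper along 3 paths.
Direct stake: 15% = 15%.
Via Orbis: 50% × 75% = 37.5%.
Via Brightwater → Orbis: 40% × 50% × 75% = 15%.
Total: 15% + 37.5% + 15% = 67.5%.
Rounded: 67.50%.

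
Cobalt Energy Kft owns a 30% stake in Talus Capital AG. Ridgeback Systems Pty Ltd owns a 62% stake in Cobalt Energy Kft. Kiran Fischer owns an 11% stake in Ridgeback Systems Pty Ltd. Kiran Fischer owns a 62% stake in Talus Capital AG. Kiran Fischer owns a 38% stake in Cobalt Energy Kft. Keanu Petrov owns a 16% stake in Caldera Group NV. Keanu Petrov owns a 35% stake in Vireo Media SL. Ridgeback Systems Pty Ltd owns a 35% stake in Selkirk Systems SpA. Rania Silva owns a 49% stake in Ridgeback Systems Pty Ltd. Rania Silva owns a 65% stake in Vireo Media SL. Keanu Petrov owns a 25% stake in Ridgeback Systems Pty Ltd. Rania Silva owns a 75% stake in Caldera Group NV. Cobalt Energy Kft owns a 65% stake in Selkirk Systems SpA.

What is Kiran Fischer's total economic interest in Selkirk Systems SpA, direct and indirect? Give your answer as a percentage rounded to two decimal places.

Kiran reaches Selkirk along 3 paths.
Via Cobalt: 38% × 65% = 24.7%.
Via Ridgeback → Cobalt: 11% × 62% × 65% = 4.433%.
Via Ridgeback: 11% × 35% = 3.85%.
Total: 24.7% + 4.433% + 3.85% = 32.983%.
Rounded: 32.98%.

32.98%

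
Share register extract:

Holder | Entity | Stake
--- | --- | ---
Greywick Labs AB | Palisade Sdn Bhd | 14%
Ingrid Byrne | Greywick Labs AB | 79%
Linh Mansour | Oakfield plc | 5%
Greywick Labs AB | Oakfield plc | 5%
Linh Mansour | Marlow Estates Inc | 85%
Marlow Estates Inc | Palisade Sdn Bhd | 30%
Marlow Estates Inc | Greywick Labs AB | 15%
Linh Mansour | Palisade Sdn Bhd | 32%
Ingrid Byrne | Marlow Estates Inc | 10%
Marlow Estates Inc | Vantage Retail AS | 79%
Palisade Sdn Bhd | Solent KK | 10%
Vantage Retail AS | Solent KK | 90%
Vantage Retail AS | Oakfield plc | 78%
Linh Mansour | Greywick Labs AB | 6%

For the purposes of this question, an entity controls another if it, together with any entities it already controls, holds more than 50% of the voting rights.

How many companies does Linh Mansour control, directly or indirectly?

5

Linh holds 85% of Marlow, so Linh controls Marlow.
Marlow holds 79% of Vantage, so Linh controls Vantage.
Linh and Marlow together hold 32% + 30% = 62% of Palisade, so Linh controls Palisade.
Vantage and Palisade together hold 90% + 10% = 100% of Solent, so Linh controls Solent.
Vantage and Linh together hold 78% + 5% = 83% of Oakfield, so Linh controls Oakfield.
No other company's threshold is met.
Linh controls 5 companies.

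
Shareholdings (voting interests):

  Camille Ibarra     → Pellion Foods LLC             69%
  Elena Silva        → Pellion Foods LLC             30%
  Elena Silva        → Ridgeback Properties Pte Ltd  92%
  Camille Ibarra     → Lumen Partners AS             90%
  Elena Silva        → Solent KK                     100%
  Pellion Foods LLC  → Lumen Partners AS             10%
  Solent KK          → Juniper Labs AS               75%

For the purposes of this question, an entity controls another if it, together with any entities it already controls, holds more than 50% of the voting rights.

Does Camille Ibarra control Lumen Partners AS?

Camille holds 69% of Pellion, so Camille controls Pellion.
Camille and Pellion together hold 90% + 10% = 100% of Lumen, so Camille controls Lumen.

Yes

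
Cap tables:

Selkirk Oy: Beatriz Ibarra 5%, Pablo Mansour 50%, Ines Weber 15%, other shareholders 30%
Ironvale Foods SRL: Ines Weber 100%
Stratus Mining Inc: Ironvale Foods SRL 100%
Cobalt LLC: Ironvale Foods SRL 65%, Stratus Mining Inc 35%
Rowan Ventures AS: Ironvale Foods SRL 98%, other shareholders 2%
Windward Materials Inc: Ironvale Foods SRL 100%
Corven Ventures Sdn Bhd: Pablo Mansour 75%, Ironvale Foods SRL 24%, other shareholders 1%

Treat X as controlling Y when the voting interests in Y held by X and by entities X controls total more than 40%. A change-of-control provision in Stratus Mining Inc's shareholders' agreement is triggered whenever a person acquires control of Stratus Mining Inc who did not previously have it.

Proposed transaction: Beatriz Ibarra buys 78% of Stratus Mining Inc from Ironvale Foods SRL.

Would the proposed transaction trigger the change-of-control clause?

The purchase adds only to Beatriz's holdings (Ironvale's stake shrinks), so Beatriz is the only person who could newly come to control Stratus.
Beatriz's largest direct stake is 5% in Selkirk, which does not meet the threshold, so Beatriz controls no company.
Neither Beatriz nor any entity Beatriz controls holds any voting interest in Stratus.
So before the transaction, Beatriz does not control Stratus.
After the purchase, Beatriz holds 78% of Stratus directly, and Ironvale's stake falls to 22%.
Beatriz holds 78% of Stratus, so Beatriz controls Stratus.
Beatriz did not control Stratus before and does after, so the clause is triggered.

Yes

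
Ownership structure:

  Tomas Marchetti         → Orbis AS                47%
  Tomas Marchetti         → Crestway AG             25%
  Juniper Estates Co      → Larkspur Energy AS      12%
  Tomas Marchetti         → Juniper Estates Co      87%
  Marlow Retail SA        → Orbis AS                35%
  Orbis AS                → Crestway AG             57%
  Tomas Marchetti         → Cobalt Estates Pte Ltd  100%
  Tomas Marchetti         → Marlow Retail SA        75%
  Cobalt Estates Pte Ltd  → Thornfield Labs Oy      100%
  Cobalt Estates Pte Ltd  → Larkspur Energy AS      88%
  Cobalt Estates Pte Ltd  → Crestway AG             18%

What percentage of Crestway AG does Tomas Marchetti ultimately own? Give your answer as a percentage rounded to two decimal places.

84.75%

Tomas reaches Crestway along 4 paths.
Via Marlow → Orbis: 75% × 35% × 57% = 14.9625%.
Via Orbis: 47% × 57% = 26.79%.
Direct stake: 25% = 25%.
Via Cobalt: 100% × 18% = 18%.
Total: 14.9625% + 26.79% + 25% + 18% = 84.7525%.
Rounded: 84.75%.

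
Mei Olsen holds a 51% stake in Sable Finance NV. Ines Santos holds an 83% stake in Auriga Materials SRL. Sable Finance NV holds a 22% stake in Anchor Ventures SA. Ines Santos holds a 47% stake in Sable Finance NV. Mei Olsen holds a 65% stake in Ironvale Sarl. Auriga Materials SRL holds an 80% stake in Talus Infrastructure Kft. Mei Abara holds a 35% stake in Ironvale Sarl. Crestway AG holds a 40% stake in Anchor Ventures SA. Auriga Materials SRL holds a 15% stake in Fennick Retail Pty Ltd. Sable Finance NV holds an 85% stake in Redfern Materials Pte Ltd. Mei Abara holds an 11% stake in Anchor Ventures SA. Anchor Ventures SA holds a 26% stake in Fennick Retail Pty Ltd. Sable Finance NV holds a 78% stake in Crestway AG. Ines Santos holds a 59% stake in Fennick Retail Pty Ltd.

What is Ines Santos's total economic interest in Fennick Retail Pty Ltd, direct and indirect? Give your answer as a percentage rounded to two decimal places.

77.95%

Ines reaches Fennick along 4 paths.
Via Auriga: 83% × 15% = 12.45%.
Via Sable → Anchor: 47% × 22% × 26% = 2.6884%.
Via Sable → Crestway → Anchor: 47% × 78% × 40% × 26% = 3.81264%.
Direct stake: 59% = 59%.
Total: 12.45% + 2.6884% + 3.81264% + 59% = 77.95104%.
Rounded: 77.95%.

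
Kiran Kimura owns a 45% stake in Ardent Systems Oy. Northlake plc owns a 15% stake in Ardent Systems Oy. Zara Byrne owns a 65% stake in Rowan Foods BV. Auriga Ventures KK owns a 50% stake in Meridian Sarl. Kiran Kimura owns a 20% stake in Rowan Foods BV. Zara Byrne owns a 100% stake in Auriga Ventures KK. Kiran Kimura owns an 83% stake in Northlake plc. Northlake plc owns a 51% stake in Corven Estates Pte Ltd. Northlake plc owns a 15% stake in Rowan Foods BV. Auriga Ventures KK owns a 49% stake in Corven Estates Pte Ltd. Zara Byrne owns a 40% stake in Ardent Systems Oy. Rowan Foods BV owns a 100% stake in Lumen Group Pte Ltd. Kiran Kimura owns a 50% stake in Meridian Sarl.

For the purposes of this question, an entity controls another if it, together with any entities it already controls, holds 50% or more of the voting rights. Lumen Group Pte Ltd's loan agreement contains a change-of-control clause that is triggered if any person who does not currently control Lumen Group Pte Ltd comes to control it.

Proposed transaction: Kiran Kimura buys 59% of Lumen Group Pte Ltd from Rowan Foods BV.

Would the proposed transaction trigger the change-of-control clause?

Yes

The purchase adds only to Kiran's holdings (Rowan's stake shrinks), so Kiran is the only person who could newly come to control Lumen.
Kiran holds 83% of Northlake, so Kiran controls Northlake.
Northlake and Kiran together hold 15% + 45% = 60% of Ardent, so Kiran controls Ardent.
Northlake holds 51% of Corven, so Kiran controls Corven.
Kiran holds 50% of Meridian, so Kiran controls Meridian.
Neither Kiran nor any entity Kiran controls holds any voting interest in Lumen.
So before the transaction, Kiran does not control Lumen.
After the purchase, Kiran holds 59% of Lumen directly, and Rowan's stake falls to 41%.
Kiran holds 59% of Lumen, so Kiran controls Lumen.
Kiran did not control Lumen before and does after, so the clause is triggered.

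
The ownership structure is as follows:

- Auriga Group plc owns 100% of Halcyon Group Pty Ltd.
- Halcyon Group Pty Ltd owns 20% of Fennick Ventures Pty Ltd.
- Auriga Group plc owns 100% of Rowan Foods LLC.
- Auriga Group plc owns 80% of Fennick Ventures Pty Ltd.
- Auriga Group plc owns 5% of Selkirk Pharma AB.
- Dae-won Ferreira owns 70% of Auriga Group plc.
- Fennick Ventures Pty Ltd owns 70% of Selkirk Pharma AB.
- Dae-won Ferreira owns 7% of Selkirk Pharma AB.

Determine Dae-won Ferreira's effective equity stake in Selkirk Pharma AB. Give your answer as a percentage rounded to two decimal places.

Dae-won reaches Selkirk along 4 paths.
Via Auriga → Halcyon → Fennick: 70% × 100% × 20% × 70% = 9.8%.
Via Auriga → Fennick: 70% × 80% × 70% = 39.2%.
Via Auriga: 70% × 5% = 3.5%.
Direct stake: 7% = 7%.
Total: 9.8% + 39.2% + 3.5% + 7% = 59.5%.
Rounded: 59.50%.

59.50%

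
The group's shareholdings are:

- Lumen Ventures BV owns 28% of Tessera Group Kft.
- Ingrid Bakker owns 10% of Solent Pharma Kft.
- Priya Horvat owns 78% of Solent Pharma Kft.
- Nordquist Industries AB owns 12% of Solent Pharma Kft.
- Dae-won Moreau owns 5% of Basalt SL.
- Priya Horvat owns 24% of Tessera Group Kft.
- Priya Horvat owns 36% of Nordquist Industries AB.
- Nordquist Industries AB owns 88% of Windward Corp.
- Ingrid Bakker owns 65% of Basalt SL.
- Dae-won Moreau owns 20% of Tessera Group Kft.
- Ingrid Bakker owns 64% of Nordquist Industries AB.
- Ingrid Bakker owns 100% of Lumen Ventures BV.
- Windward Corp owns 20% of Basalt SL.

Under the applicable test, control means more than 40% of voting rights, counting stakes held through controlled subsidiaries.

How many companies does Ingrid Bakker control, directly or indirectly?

Ingrid holds 64% of Nordquist, so Ingrid controls Nordquist.
Ingrid holds 100% of Lumen, so Ingrid controls Lumen.
Nordquist holds 88% of Windward, so Ingrid controls Windward.
Ingrid and Windward together hold 65% + 20% = 85% of Basalt, so Ingrid controls Basalt.
No other company's threshold is met.
Ingrid controls 4 companies.

4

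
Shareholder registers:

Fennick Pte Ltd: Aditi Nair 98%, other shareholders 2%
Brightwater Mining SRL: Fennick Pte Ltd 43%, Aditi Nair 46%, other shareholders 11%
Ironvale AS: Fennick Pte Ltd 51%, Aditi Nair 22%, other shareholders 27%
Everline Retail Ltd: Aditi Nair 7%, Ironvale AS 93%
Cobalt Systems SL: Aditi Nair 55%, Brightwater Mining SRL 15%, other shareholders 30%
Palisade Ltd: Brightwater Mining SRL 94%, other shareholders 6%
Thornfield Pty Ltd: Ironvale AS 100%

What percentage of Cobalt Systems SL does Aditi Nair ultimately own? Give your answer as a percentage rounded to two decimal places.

68.22%

Aditi reaches Cobalt along 3 paths.
Direct stake: 55% = 55%.
Via Fennick → Brightwater: 98% × 43% × 15% = 6.321%.
Via Brightwater: 46% × 15% = 6.9%.
Total: 55% + 6.321% + 6.9% = 68.221%.
Rounded: 68.22%.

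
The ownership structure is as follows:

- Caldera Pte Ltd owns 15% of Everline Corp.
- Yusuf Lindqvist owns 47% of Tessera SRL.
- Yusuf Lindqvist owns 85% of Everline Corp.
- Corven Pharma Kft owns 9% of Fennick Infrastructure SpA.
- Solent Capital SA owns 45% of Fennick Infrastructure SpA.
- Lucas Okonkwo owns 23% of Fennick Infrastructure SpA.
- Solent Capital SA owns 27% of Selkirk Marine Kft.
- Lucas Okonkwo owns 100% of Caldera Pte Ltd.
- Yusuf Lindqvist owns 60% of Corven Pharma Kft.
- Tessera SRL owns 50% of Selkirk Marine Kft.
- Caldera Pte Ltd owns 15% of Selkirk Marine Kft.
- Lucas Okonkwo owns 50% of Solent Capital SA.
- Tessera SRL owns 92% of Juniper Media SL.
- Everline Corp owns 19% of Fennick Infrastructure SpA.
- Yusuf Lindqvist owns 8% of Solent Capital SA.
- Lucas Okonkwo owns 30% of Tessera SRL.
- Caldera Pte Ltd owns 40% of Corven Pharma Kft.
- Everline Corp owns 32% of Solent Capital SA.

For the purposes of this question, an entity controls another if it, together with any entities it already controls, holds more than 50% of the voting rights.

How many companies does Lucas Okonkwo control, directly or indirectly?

Lucas holds 100% of Caldera, so Lucas controls Caldera.
No other company's threshold is met.
Lucas controls 1 company.

1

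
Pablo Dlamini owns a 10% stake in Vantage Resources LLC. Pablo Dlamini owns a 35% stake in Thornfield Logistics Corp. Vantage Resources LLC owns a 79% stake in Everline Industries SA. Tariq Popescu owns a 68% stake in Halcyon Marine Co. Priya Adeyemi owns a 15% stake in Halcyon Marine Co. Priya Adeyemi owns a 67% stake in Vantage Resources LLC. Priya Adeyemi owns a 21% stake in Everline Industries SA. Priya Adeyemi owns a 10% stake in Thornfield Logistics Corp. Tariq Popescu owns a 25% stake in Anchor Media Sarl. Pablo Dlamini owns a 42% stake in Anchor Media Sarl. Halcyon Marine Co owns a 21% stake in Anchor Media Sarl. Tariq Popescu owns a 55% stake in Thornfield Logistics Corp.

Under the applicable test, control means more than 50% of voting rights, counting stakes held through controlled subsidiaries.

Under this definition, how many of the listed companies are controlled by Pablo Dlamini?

0

Pablo's largest direct stake is 42% in Anchor, which does not meet the threshold.
Pablo controls 0 companies.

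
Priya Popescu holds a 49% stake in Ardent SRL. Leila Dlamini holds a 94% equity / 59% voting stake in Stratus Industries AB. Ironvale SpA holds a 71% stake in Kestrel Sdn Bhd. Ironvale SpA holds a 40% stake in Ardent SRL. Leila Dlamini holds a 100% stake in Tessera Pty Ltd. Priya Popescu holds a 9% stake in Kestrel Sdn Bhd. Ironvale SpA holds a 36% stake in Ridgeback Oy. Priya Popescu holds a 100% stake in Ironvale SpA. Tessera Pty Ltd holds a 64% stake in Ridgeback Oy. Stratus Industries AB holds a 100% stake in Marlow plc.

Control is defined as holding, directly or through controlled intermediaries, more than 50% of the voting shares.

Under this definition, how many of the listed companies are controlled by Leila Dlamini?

4

Leila holds 59% of Stratus, so Leila controls Stratus.
Stratus holds 100% of Marlow, so Leila controls Marlow.
Leila holds 100% of Tessera, so Leila controls Tessera.
Tessera holds 64% of Ridgeback, so Leila controls Ridgeback.
No other company's threshold is met.
Leila controls 4 companies.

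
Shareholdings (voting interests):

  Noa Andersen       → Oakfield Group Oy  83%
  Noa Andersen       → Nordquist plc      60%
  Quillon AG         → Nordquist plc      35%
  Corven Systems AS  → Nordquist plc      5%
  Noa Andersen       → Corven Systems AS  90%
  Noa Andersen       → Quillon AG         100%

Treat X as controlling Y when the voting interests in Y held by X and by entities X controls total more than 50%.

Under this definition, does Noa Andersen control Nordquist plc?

Noa holds 90% of Corven, so Noa controls Corven.
Noa holds 100% of Quillon, so Noa controls Quillon.
Noa and Quillon and Corven together hold 60% + 35% + 5% = 100% of Nordquist, so Noa controls Nordquist.

Yes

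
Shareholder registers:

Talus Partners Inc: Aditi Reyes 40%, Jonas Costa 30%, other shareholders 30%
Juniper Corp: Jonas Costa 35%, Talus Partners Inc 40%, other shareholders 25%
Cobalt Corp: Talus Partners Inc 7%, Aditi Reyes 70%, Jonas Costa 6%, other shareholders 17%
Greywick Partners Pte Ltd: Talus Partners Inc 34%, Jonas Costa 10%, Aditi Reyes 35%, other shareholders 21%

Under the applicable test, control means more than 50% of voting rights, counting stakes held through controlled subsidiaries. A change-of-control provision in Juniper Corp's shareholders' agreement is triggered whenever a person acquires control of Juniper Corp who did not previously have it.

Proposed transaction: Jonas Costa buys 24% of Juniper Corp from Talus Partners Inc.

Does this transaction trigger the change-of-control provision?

The purchase adds only to Jonas's holdings (Talus's stake shrinks), so Jonas is the only person who could newly come to control Juniper.
Jonas's largest direct stake is 35% in Juniper, which does not meet the threshold, so Jonas controls no company.
In Juniper, Jonas's side holds only 35%, not > 50%.
So before the transaction, Jonas does not control Juniper.
After the purchase, Jonas's direct stake in Juniper rises to 35% + 24% = 59%, and Talus's stake falls to 16%.
Jonas holds 59% of Juniper, so Jonas controls Juniper.
Jonas did not control Juniper before and does after, so the clause is triggered.

Yes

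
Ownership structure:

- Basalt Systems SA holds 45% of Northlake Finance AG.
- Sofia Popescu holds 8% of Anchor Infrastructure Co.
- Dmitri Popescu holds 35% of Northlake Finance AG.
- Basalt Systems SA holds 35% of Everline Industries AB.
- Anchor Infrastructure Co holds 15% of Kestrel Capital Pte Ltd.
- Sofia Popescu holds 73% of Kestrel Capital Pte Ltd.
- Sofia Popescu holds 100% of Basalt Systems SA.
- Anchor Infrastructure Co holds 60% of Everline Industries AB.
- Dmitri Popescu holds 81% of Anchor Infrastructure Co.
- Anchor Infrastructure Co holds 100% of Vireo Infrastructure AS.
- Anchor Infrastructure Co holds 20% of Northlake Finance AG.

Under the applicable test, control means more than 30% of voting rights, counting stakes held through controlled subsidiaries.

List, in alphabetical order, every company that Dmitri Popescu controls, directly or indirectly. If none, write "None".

Anchor Infrastructure Co, Everline Industries AB, Northlake Finance AG, Vireo Infrastructure AS

Dmitri holds 81% of Anchor, so Dmitri controls Anchor.
Anchor and Dmitri together hold 20% + 35% = 55% of Northlake, so Dmitri controls Northlake.
Anchor holds 60% of Everline, so Dmitri controls Everline.
Anchor holds 100% of Vireo, so Dmitri controls Vireo.
No other company's threshold is met.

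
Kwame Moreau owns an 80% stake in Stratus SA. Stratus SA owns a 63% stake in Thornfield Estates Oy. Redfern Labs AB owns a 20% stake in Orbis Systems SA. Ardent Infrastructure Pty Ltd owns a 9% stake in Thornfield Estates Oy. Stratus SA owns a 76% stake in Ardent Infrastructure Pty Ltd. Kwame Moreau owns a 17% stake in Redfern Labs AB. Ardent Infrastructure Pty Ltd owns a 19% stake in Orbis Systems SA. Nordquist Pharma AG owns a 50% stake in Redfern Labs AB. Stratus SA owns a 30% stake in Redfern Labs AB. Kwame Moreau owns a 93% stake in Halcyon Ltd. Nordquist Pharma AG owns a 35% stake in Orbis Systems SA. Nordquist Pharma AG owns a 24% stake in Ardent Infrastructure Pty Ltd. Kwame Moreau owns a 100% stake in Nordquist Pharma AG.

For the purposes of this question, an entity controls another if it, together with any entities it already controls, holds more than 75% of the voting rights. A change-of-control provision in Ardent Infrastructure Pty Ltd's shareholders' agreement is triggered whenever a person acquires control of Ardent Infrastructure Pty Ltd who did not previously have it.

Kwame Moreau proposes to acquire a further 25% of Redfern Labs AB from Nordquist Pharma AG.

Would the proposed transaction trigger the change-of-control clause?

No

The purchase adds only to Kwame's holdings (Nordquist's stake shrinks), so Kwame is the only person who could newly come to control Ardent.
Kwame holds 100% of Nordquist, so Kwame controls Nordquist.
Kwame holds 80% of Stratus, so Kwame controls Stratus.
Nordquist and Stratus together hold 24% + 76% = 100% of Ardent, so Kwame controls Ardent.
So Kwame already controls Ardent before the transaction.
After the purchase, Kwame's direct stake in Redfern rises to 17% + 25% = 42%, and Nordquist's stake falls to 25%.
Kwame controlled Ardent already, so this is not a new person acquiring control; every other person's position is unchanged or reduced.
No new person acquires control, so the clause is not triggered.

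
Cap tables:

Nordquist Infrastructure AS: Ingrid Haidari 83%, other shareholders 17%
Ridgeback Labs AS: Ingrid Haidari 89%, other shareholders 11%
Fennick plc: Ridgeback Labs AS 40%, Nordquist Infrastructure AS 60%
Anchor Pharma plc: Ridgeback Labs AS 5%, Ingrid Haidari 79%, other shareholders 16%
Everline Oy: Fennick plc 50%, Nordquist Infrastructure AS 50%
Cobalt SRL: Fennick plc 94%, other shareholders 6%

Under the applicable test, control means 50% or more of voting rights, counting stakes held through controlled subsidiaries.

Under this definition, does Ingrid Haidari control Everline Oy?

Yes

Ingrid holds 83% of Nordquist, so Ingrid controls Nordquist.
Ingrid holds 89% of Ridgeback, so Ingrid controls Ridgeback.
Ridgeback and Nordquist together hold 40% + 60% = 100% of Fennick, so Ingrid controls Fennick.
Fennick and Nordquist together hold 50% + 50% = 100% of Everline, so Ingrid controls Everline.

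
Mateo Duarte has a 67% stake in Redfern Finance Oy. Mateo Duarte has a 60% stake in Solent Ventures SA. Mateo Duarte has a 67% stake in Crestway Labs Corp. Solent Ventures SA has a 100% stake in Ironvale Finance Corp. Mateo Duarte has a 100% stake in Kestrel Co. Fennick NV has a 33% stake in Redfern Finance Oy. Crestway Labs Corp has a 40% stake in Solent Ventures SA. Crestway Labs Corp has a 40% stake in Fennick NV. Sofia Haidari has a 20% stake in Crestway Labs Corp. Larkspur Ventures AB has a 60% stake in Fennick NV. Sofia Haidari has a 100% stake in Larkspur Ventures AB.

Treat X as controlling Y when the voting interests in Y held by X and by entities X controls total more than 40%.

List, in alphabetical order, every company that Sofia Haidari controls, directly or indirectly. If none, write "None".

Fennick NV, Larkspur Ventures AB

Sofia holds 100% of Larkspur, so Sofia controls Larkspur.
Larkspur holds 60% of Fennick, so Sofia controls Fennick.
No other company's threshold is met.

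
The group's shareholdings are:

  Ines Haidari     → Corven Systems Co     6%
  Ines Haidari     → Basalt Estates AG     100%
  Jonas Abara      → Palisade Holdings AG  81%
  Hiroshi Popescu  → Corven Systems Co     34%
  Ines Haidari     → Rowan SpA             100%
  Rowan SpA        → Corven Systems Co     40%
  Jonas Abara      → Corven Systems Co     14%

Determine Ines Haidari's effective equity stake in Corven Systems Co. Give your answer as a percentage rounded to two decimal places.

46.00%

Ines reaches Corven along 2 paths.
Direct stake: 6% = 6%.
Via Rowan: 100% × 40% = 40%.
Total: 6% + 40% = 46%.
Rounded: 46.00%.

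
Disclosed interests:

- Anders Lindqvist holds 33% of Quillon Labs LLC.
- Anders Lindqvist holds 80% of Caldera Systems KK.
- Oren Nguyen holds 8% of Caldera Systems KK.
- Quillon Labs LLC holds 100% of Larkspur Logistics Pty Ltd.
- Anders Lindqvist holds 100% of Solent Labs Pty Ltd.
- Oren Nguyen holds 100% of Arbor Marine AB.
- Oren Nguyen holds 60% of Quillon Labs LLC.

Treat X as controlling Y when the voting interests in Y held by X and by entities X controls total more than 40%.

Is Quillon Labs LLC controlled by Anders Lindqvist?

Anders holds 100% of Solent, so Anders controls Solent.
Anders holds 80% of Caldera, so Anders controls Caldera.
In Quillon, Anders's side holds only 33%, not > 40%.
So Anders does not control Quillon.

No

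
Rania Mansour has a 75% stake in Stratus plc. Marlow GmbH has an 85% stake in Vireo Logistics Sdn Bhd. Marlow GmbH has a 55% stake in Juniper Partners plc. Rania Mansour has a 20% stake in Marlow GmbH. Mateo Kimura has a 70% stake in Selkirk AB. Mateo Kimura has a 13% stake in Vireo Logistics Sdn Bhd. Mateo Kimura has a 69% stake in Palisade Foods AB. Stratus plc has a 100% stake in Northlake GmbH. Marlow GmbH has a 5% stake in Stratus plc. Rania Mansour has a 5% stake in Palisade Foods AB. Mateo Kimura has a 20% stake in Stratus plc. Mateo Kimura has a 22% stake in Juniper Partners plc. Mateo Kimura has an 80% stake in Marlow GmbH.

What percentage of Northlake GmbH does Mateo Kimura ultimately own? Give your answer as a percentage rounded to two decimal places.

24.00%

Mateo reaches Northlake along 2 paths.
Via Stratus: 20% × 100% = 20%.
Via Marlow → Stratus: 80% × 5% × 100% = 4%.
Total: 20% + 4% = 24%.
Rounded: 24.00%.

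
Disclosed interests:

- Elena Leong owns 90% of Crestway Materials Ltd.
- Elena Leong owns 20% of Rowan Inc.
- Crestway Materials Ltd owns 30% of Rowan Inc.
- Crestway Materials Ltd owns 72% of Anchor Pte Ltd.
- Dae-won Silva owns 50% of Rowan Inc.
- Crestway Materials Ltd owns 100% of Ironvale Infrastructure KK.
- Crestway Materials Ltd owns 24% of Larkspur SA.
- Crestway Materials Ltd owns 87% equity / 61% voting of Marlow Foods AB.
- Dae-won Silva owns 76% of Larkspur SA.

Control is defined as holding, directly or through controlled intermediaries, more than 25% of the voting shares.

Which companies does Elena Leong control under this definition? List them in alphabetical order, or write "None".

Elena holds 90% of Crestway, so Elena controls Crestway.
Crestway holds 100% of Ironvale, so Elena controls Ironvale.
Crestway and Elena together hold 30% + 20% = 50% of Rowan, so Elena controls Rowan.
Crestway holds 61% of Marlow, so Elena controls Marlow.
Crestway holds 72% of Anchor, so Elena controls Anchor.
No other company's threshold is met.

Anchor Pte Ltd, Crestway Materials Ltd, Ironvale Infrastructure KK, Marlow Foods AB, Rowan Inc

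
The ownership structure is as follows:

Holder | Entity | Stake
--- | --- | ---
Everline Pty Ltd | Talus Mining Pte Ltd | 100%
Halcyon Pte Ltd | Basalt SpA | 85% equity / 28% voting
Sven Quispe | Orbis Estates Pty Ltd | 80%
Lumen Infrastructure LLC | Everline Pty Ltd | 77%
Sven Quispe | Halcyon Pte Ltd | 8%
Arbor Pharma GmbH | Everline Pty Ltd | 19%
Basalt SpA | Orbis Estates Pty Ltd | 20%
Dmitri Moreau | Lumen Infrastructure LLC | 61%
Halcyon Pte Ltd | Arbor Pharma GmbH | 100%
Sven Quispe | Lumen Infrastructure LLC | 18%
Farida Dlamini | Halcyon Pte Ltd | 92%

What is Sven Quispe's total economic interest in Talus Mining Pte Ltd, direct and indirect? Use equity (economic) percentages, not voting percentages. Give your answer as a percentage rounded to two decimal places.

15.38%

Sven reaches Talus along 2 paths.
Via Lumen → Everline: 18% × 77% × 100% = 13.86%.
Via Halcyon → Arbor → Everline: 8% × 100% × 19% × 100% = 1.52%.
Total: 13.86% + 1.52% = 15.38%.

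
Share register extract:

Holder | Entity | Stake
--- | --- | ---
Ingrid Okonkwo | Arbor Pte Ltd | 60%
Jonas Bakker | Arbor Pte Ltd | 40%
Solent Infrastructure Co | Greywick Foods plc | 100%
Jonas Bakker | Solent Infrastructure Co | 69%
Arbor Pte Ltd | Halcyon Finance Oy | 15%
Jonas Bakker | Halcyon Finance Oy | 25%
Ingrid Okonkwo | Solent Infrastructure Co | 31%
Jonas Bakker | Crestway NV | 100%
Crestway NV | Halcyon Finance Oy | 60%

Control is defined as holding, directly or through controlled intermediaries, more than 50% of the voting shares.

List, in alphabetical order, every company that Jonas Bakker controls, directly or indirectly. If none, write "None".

Jonas holds 69% of Solent, so Jonas controls Solent.
Jonas holds 100% of Crestway, so Jonas controls Crestway.
Solent holds 100% of Greywick, so Jonas controls Greywick.
Crestway and Jonas together hold 60% + 25% = 85% of Halcyon, so Jonas controls Halcyon.
No other company's threshold is met.

Crestway NV, Greywick Foods plc, Halcyon Finance Oy, Solent Infrastructure Co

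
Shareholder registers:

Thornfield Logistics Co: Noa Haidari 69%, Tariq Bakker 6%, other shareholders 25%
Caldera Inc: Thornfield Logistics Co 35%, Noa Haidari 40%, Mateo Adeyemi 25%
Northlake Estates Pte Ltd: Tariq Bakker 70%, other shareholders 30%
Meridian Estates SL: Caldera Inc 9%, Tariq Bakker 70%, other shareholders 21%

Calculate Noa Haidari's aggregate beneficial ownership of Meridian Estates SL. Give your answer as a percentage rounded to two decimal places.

Noa reaches Meridian along 2 paths.
Via Thornfield → Caldera: 69% × 35% × 9% = 2.1735%.
Via Caldera: 40% × 9% = 3.6%.
Total: 2.1735% + 3.6% = 5.7735%.
Rounded: 5.77%.

5.77%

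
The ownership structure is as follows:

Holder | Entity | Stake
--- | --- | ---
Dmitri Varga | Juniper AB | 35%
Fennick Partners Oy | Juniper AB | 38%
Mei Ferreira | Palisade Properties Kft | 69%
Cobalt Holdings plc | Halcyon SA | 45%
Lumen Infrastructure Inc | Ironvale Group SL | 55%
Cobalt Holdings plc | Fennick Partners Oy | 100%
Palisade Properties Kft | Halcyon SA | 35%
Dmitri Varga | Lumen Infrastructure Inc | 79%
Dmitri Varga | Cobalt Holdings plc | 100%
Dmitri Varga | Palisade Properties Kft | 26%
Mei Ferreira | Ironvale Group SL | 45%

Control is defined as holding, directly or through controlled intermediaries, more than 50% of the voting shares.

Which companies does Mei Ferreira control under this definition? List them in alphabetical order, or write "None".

Mei holds 69% of Palisade, so Mei controls Palisade.
No other company's threshold is met.

Palisade Properties Kft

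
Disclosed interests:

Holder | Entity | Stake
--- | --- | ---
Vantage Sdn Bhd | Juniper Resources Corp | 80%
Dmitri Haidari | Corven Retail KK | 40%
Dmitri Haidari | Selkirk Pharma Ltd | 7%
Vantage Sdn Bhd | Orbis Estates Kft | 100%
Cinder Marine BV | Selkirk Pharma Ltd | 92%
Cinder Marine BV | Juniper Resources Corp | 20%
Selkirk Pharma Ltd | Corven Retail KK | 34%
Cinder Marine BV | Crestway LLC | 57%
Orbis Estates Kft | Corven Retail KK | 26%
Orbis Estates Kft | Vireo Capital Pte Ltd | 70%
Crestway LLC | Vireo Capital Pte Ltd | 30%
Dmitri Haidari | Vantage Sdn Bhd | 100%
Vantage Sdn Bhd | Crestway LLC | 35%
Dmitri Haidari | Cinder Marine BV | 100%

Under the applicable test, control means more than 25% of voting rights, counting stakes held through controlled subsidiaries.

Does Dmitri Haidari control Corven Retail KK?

Yes

Dmitri holds 100% of Vantage, so Dmitri controls Vantage.
Vantage holds 100% of Orbis, so Dmitri controls Orbis.
Dmitri holds 100% of Cinder, so Dmitri controls Cinder.
Dmitri and Cinder together hold 7% + 92% = 99% of Selkirk, so Dmitri controls Selkirk.
Dmitri and Orbis and Selkirk together hold 40% + 26% + 34% = 100% of Corven, so Dmitri controls Corven.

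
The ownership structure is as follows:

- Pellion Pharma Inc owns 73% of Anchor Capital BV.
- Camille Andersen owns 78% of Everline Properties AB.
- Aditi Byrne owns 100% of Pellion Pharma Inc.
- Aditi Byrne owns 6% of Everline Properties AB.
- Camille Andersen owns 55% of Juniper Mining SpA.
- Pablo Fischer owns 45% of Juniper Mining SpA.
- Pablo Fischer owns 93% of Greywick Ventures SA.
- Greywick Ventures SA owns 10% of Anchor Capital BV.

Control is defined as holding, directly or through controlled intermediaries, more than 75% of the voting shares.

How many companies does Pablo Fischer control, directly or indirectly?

Pablo holds 93% of Greywick, so Pablo controls Greywick.
No other company's threshold is met.
Pablo controls 1 company.

1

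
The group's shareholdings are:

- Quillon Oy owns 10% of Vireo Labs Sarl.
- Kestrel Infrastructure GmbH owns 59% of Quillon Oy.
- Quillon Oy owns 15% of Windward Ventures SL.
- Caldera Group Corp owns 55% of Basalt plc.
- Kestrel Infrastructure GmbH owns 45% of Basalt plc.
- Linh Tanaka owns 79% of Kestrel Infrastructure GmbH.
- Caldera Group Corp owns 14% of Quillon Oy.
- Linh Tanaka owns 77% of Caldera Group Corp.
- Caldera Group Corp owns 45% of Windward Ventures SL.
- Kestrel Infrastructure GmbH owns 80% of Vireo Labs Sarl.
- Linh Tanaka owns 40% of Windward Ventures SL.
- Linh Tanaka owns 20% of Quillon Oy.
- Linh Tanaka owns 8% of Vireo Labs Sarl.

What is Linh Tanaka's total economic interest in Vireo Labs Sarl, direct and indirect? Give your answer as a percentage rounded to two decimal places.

78.94%

Linh reaches Vireo along 5 paths.
Direct stake: 8% = 8%.
Via Kestrel → Quillon: 79% × 59% × 10% = 4.661%.
Via Caldera → Quillon: 77% × 14% × 10% = 1.078%.
Via Quillon: 20% × 10% = 2%.
Via Kestrel: 79% × 80% = 63.2%.
Total: 8% + 4.661% + 1.078% + 2% + 63.2% = 78.939%.
Rounded: 78.94%.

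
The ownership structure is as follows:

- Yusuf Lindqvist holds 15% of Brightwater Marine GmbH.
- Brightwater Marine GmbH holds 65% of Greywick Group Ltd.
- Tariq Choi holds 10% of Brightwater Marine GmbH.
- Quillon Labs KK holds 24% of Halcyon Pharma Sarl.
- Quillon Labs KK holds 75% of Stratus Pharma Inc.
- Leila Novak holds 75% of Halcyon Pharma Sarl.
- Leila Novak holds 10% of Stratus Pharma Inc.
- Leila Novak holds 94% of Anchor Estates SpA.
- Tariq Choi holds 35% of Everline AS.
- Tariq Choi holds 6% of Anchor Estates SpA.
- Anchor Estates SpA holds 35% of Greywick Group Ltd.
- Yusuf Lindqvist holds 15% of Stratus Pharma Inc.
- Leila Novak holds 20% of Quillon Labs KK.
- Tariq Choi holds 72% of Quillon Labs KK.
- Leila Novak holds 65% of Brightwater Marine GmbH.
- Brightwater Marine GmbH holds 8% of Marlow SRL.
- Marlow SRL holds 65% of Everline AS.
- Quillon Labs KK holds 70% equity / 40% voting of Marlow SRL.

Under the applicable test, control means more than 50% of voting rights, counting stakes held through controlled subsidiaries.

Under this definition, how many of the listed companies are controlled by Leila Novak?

4

Leila holds 65% of Brightwater, so Leila controls Brightwater.
Leila holds 75% of Halcyon, so Leila controls Halcyon.
Leila holds 94% of Anchor, so Leila controls Anchor.
Anchor and Brightwater together hold 35% + 65% = 100% of Greywick, so Leila controls Greywick.
No other company's threshold is met.
Leila controls 4 companies.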